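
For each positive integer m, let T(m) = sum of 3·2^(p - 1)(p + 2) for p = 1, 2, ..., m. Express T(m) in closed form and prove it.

We claim T(m) = 3·2^m(m + 1) - 3 for all m ≥ 1.
Base case (m = 1): T(1) = 9, and the closed form gives 9. They agree.
Inductive step: assume the claim holds for m = p, so T(p) = 3·2^p(p + 1) - 3.
Then T(p+1) = T(p) + (3·2^p(p + 3)) = (3·2^p(p + 1) - 3) + (3·2^p(p + 3)).
Simplifying, T(p+1) = 6·2^p·p + 12·2^p - 3 = 3·2^(p+1)((p+1) + 1) - 3,
which is the closed form with m = p+1.
Hence, by induction on m, the claim holds for every m ≥ 1.

T(m) = 3·2^m(m + 1) - 3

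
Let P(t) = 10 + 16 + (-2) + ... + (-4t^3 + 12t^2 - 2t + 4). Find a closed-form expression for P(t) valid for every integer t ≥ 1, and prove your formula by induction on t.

P(t) = -t(t^3 - 2t^2 - 4t - 5)

We claim P(t) = -t(t^3 - 2t^2 - 4t - 5) for all t ≥ 1.
Base case (t = 1): P(1) = 10, and the closed form gives 10. They agree.
For the inductive step, assume it holds for an arbitrary p ≥ 1, so P(p) = p(-p^3 + 2p^2 + 4p + 5).
Then P(p+1) = P(p) + (-4p^3 + 10p + 10) = (p(-p^3 + 2p^2 + 4p + 5)) + (-4p^3 + 10p + 10).
Simplifying, P(p+1) = -(p + 1)(p^3 + p^2 - 5p - 10) = -(p+1)((p+1)^3 - 2(p+1)^2 - 4(p+1) - 5),
which is the closed form with t = p+1.
Hence, by induction on t, the claim holds for every t ≥ 1.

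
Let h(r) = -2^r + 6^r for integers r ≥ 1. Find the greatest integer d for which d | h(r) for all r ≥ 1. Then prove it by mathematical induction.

d = 4

Computing the first values: h(1) = 4 and h(2) = 32; gcd(4, 32) = 4, so d ≤ 4.
We prove 4 | -2^r + 6^r for all r ≥ 1 by induction on r.
For the base case r = 1: h(1) = 4 = 4·(1), so 4 | h(1).
Inductive step: suppose the statement holds for some k ≥ 1, i.e. 4 | h(k). Then
6^{k+1} − 2^{k+1} = 6·6^k − 2·2^k = 6·(6^k − 2^k) + (4)·2^k. The first term is divisible by 4 by the inductive hypothesis, and the second term (4)·2^k is divisible by 4 since 4 | 4. Hence 4 | h(k+1).
By induction, the statement is established for all r ≥ 1.
Therefore the largest such d is 4.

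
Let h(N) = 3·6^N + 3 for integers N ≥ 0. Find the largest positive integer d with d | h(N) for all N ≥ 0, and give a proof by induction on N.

Computing the first values: h(0) = 6 and h(1) = 21; gcd(6, 21) = 3, so d ≤ 3.
We prove 3 | 3·6^N + 3 for all N ≥ 0 by induction on N.
For the base case N = 0: h(0) = 6 = 3·(2), so 3 | h(0).
Inductive step: assume the claim holds for N = k, i.e. 3 | h(k). Then
h(k+1) = 3·6^(k+1) + 3 = 6·(3·6^k + 3) - 15 = 6·h(k) - 15. The first term is divisible by 3 by the inductive hypothesis, and -15 is divisible by 3. Hence 3 | h(k+1).
By the principle of mathematical induction, the result holds for all N ≥ 0.
Therefore the largest such d is 3.

d = 3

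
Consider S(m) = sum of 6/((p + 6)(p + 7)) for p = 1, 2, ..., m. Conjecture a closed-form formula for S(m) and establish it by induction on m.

S(m) = 6m/(7(m + 7))

We claim S(m) = 6m/(7(m + 7)) for all m ≥ 1.
Base step (m = 1): S(1) = 3/28, and the closed form gives 3/28. They agree.
Suppose the result is true for m = p, so S(p) = 6p/(7(p + 7)).
Then S(p+1) = S(p) + (6/((p + 7)(p + 8))) = (6p/(7(p + 7))) + (6/((p + 7)(p + 8))).
Simplifying, S(p+1) = 6(p + 1)/(7(p + 8)) = 6(p+1)/(7((p+1) + 7)),
which is the closed form with m = p+1.
Hence, by induction on m, the claim holds for every m ≥ 1.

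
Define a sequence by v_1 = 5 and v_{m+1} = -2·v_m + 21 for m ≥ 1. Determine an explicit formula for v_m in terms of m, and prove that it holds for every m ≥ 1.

v_m = (-2)^m + 7

Computing the first terms: v_1 = 5, v_2 = 11, v_3 = -1. This suggests v_m = (-2)^m + 7.
Base case (m = 1): the formula gives 5 = 5 = v_1.
For the inductive step, assume it holds for an arbitrary r ≥ 1, so v_r = (-2)^r + 7.
Then v_{r+1} = -2·v_r + 21 = -2·((-2)^r + 7) + 21 = (-2)^(r + 1) + 7,
which is the claimed formula at m = r+1.
By induction, the statement is established for all m ≥ 1.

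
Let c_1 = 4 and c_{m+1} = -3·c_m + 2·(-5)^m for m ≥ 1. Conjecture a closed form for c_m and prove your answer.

Computing the first terms: c_1 = 4, c_2 = -22, c_3 = 116. This suggests c_m = -(-3)^(m - 1) - (-5)^m.
Base step (m = 1): the formula gives 4 = 4 = c_1.
For the inductive step, assume it holds for an arbitrary i ≥ 1, so c_i = -(-3)^(i - 1) - (-5)^i.
Then c_{i+1} = -3·c_i + 2·(-5)^i = -3·(-(-3)^(i - 1) - (-5)^i) + 2·(-5)^i = -(-3)^i - (-5)^(i + 1) = -(-3)^((i+1) - 1) - (-5)^(i+1),
which is the claimed formula at m = i+1.
Hence, by induction on m, the claim holds for every m ≥ 1.

c_m = -(-3)^(m - 1) - (-5)^m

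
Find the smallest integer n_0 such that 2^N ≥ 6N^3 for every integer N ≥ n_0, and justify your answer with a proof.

At N = 14: 16384 < 16464, so the inequality fails and n_0 ≥ 15. We prove 2^N ≥ 6N^3 for all N ≥ 15.
Base step (N = 15): 2^N = 32768 and 6N^3 = 20250, so 32768 ≥ 20250.
Inductive step: assume the claim holds for N = p, so 2^p ≥ 6p^3.
Then 2^(p + 1) = 2·(2^p) ≥ 2·(6p^3).
Also, for p ≥ 15 we have 2·(6p^3) ≥ 6(p+1)^3, since 2 ≥ (1 + 1/p)^3 for all p ≥ 15.
Combining, 2^(p + 1) ≥ 6(p+1)^3.
This completes the induction.
Hence the smallest such n_0 is 15.

n_0 = 15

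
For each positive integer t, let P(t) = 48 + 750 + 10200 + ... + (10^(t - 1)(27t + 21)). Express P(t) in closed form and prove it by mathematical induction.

We claim P(t) = 10^t(3t + 2) - 2 for all t ≥ 1.
Base step (t = 1): P(1) = 48, and the closed form gives 48. They agree.
Inductive step: assume the claim holds for t = k, so P(k) = 10^k(3k + 2) - 2.
Then P(k+1) = P(k) + (10^k(27k + 48)) = (10^k(3k + 2) - 2) + (10^k(27k + 48)).
Simplifying, P(k+1) = 30·10^k·k + 50·10^k - 2 = 10^(k+1)(3(k+1) + 2) - 2,
which is the closed form with t = k+1.
By the principle of mathematical induction, the result holds for all t ≥ 1.

P(t) = 10^t(3t + 2) - 2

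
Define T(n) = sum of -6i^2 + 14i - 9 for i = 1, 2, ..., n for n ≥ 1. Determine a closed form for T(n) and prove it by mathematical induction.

We claim T(n) = -n(2n^2 - 4n + 3) for all n ≥ 1.
When n = 1: T(1) = -1, and the closed form gives -1. They agree.
Inductive step: assume the claim holds for n = i, so T(i) = i(-2i^2 + 4i - 3).
Then T(i+1) = T(i) + (-6i^2 + 2i - 1) = (i(-2i^2 + 4i - 3)) + (-6i^2 + 2i - 1).
Simplifying, T(i+1) = -(i + 1)(2i^2 + 1) = -(i+1)(2(i+1)^2 - 4(i+1) + 3),
which is the closed form with n = i+1.
Hence, by induction on n, the claim holds for every n ≥ 1.

T(n) = -n(2n^2 - 4n + 3)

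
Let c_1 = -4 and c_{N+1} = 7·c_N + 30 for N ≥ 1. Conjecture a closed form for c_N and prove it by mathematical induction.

Computing the first terms: c_1 = -4, c_2 = 2, c_3 = 44. This suggests c_N = 7^(N - 1) - 5.
Base case (N = 1): the formula gives -4 = -4 = c_1.
Inductive step: assume the claim holds for N = p, so c_p = 7^(p - 1) - 5.
Then c_{p+1} = 7·c_p + 30 = 7·(7^(p - 1) - 5) + 30 = 7^p - 5 = 7^((p+1) - 1) - 5,
which is the claimed formula at N = p+1.
By the principle of mathematical induction, the result holds for all N ≥ 1.

c_N = 7^(N - 1) - 5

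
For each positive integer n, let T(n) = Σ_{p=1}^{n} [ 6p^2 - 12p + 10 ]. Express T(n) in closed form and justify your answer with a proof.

We claim T(n) = n(2n^2 - 3n + 5) for all n ≥ 1.
Base step (n = 1): T(1) = 4, and the closed form gives 4. They agree.
Suppose the result is true for n = p, so T(p) = p(2p^2 - 3p + 5).
Then T(p+1) = T(p) + (6p^2 + 4) = (p(2p^2 - 3p + 5)) + (6p^2 + 4).
Simplifying, T(p+1) = (p + 1)(2p^2 + p + 4) = (p+1)(2(p+1)^2 - 3(p+1) + 5),
which is the closed form with n = p+1.
This completes the induction.

T(n) = n(2n^2 - 3n + 5)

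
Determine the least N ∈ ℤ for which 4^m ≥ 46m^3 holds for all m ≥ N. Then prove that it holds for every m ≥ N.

At m = 6: 4096 < 9936, so the inequality fails and N ≥ 7. We prove 4^m ≥ 46m^3 for all m ≥ 7.
For the base case m = 7: 4^m = 16384 and 46m^3 = 15778, so 16384 ≥ 15778.
For the inductive step, assume it holds for an arbitrary p ≥ 7, so 4^p ≥ 46p^3.
Then 4^(p + 1) = 4·(4^p) ≥ 4·(46p^3).
Also, for p ≥ 7 we have 4·(46p^3) ≥ 46(p+1)^3, since 4 ≥ (1 + 1/p)^3 for all p ≥ 7.
Combining, 4^(p + 1) ≥ 46(p+1)^3.
This completes the induction.
Hence the smallest such N is 7.

N = 7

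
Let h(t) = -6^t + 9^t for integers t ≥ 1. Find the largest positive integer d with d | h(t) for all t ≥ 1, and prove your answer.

d = 3

Computing the first values: h(1) = 3 and h(2) = 45; gcd(3, 45) = 3, so d ≤ 3.
We prove 3 | -6^t + 9^t for all t ≥ 1 by induction on t.
When t = 1: h(1) = 3 = 3·(1), so 3 | h(1).
Inductive step: assume the claim holds for t = i, i.e. 3 | h(i). Then
9^{i+1} − 6^{i+1} = 9·9^i − 6·6^i = 9·(9^i − 6^i) + (3)·6^i. The first term is divisible by 3 by the inductive hypothesis, and the second term (3)·6^i is divisible by 3 since 3 | 3. Hence 3 | h(i+1).
By the principle of mathematical induction, the result holds for all t ≥ 1.
Therefore the largest such d is 3.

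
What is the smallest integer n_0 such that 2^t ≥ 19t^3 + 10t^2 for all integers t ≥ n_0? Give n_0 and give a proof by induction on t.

At t = 16: 65536 < 80384, so the inequality fails and n_0 ≥ 17. We prove 2^t ≥ 19t^3 + 10t^2 for all t ≥ 17.
Base step (t = 17): 2^t = 131072 and 19t^3 + 10t^2 = 96237, so 131072 ≥ 96237.
Inductive step: assume the claim holds for t = p, so 2^p ≥ 19p^3 + 10p^2.
Then 2^(p + 1) = 2·(2^p) ≥ 2·(19p^3 + 10p^2).
Also, for p ≥ 17 we have 2·(19p^3 + 10p^2) ≥ 19(p+1)^3 + 10(p+1)^2, since 2·(19p^3 + 10p^2) − (19(p+1)^3 + 10(p+1)^2) = 19p^3 - 47p^2 - 77p - 29, which is nonnegative for all p ≥ 17.
Combining, 2^(p + 1) ≥ 19(p+1)^3 + 10(p+1)^2.
By the principle of mathematical induction, the result holds for all t ≥ 17.
Hence the smallest such n_0 is 17.

n_0 = 17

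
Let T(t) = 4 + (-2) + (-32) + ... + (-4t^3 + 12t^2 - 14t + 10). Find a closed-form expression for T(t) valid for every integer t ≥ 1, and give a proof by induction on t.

We claim T(t) = -t(t^3 - 2t^2 + 2t - 5) for all t ≥ 1.
Base case (t = 1): T(1) = 4, and the closed form gives 4. They agree.
Inductive step: suppose the statement holds for some m ≥ 1, so T(m) = m(-m^3 + 2m^2 - 2m + 5).
Then T(m+1) = T(m) + (-4m^3 - 2m + 4) = (m(-m^3 + 2m^2 - 2m + 5)) + (-4m^3 - 2m + 4).
Simplifying, T(m+1) = -(m + 1)(m^3 + m^2 + m - 4) = -(m+1)((m+1)^3 - 2(m+1)^2 + 2(m+1) - 5),
which is the closed form with t = m+1.
This completes the induction.

T(t) = -t(t^3 - 2t^2 + 2t - 5)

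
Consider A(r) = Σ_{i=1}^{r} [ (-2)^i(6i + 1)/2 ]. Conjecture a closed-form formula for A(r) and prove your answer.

We claim A(r) = (-2)^r(2r + 1) - 1 for all r ≥ 1.
When r = 1: A(1) = -7, and the closed form gives -7. They agree.
For the inductive step, assume it holds for an arbitrary i ≥ 1, so A(i) = (-2)^i(2i + 1) - 1.
Then A(i+1) = A(i) + ((-2)^i(-6i - 7)) = ((-2)^i(2i + 1) - 1) + ((-2)^i(-6i - 7)).
Simplifying, A(i+1) = -4(-2)^i·i - 6(-2)^i - 1 = (-2)^(i+1)(2(i+1) + 1) - 1,
which is the closed form with r = i+1.
By the principle of mathematical induction, the result holds for all r ≥ 1.

A(r) = (-2)^r(2r + 1) - 1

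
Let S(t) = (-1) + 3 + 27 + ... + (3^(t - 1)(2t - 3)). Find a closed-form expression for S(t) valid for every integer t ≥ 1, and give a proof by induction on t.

S(t) = 3^t(t - 2) + 2

We claim S(t) = 3^t(t - 2) + 2 for all t ≥ 1.
When t = 1: S(1) = -1, and the closed form gives -1. They agree.
Suppose the result is true for t = j, so S(j) = 3^j(j - 2) + 2.
Then S(j+1) = S(j) + (3^j(2j - 1)) = (3^j(j - 2) + 2) + (3^j(2j - 1)).
Simplifying, S(j+1) = 3^(j + 1)j - 3^(j + 1) + 2 = 3^(j+1)((j+1) - 2) + 2,
which is the closed form with t = j+1.
Hence, by induction on t, the claim holds for every t ≥ 1.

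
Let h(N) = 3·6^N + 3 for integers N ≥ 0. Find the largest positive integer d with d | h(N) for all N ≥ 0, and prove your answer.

Computing the first values: h(0) = 6 and h(1) = 21; gcd(6, 21) = 3, so d ≤ 3.
We prove 3 | 3·6^N + 3 for all N ≥ 0 by induction on N.
Base step (N = 0): h(0) = 6 = 3·(2), so 3 | h(0).
Inductive step: suppose the statement holds for some m ≥ 0, i.e. 3 | h(m). Then
h(m+1) = 3·6^(m+1) + 3 = 6·(3·6^m + 3) - 15 = 6·h(m) - 15. The first term is divisible by 3 by the inductive hypothesis, and -15 is divisible by 3. Hence 3 | h(m+1).
Hence, by induction on N, the claim holds for every N ≥ 0.
Therefore the largest such d is 3.

d = 3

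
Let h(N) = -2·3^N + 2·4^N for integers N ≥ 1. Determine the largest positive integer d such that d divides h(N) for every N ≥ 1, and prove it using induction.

d = 2

Computing the first values: h(1) = 2 and h(2) = 14; gcd(2, 14) = 2, so d ≤ 2.
We prove 2 | -2·3^N + 2·4^N for all N ≥ 1 by induction on N.
For the base case N = 1: h(1) = 2 = 2·(1), so 2 | h(1).
For the inductive step, assume it holds for an arbitrary j ≥ 1, i.e. 2 | h(j). Then
h(j+1) − 4·h(j) = (-2·3^(j+1) + 2·4^(j+1)) − 4·(-2·3^j + 2·4^j) = (-2)·3^j·(3 − 4) = (2)·3^j. Since 2 | h(j) by the inductive hypothesis, 2 | 4·h(j); and 2 | 2 since 2 = 2·1. Therefore 2 | h(j+1).
Hence, by induction on N, the claim holds for every N ≥ 1.
Therefore the largest such d is 2.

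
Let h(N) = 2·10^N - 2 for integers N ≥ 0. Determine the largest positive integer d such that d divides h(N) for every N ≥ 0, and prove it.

d = 18

Computing the first values: h(0) = 0 and h(1) = 18; gcd(0, 18) = 18, so d ≤ 18.
We prove 18 | 2·10^N - 2 for all N ≥ 0 by induction on N.
When N = 0: h(0) = 0 = 18·(0), so 18 | h(0).
Suppose the result is true for N = j, i.e. 18 | h(j). Then
h(j+1) = 2·10^(j+1) - 2 = 10·(2·10^j - 2) + 18 = 10·h(j) + 18. The first term is divisible by 18 by the inductive hypothesis, and 18 is divisible by 18. Hence 18 | h(j+1).
This completes the induction.
Therefore the largest such d is 18.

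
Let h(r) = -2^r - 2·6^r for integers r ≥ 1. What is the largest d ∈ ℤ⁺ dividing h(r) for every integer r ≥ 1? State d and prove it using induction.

d = 2

Computing the first values: h(1) = -14 and h(2) = -76; gcd(-14, -76) = 2, so d ≤ 2.
We prove 2 | -2^r - 2·6^r for all r ≥ 1 by induction on r.
For the base case r = 1: h(1) = -14 = 2·(-7), so 2 | h(1).
Suppose the result is true for r = m, i.e. 2 | h(m). Then
h(m+1) − 6·h(m) = (-2^(m+1) - 2·6^(m+1)) − 6·(-2^m - 2·6^m) = (-1)·2^m·(2 − 6) = (4)·2^m. Since 2 | h(m) by the inductive hypothesis, 2 | 6·h(m); and 2 | 4 since 4 = 2·2. Therefore 2 | h(m+1).
By the principle of mathematical induction, the result holds for all r ≥ 1.
Therefore the largest such d is 2.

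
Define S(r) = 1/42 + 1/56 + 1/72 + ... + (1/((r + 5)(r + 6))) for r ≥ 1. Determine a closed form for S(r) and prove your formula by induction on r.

S(r) = r/(6(r + 6))

We claim S(r) = r/(6(r + 6)) for all r ≥ 1.
Base case (r = 1): S(1) = 1/42, and the closed form gives 1/42. They agree.
For the inductive step, assume it holds for an arbitrary p ≥ 1, so S(p) = p/(6(p + 6)).
Then S(p+1) = S(p) + (1/((p + 6)(p + 7))) = (p/(6(p + 6))) + (1/((p + 6)(p + 7))).
Simplifying, S(p+1) = (p + 1)/(6(p + 7)) = (p+1)/(6((p+1) + 6)),
which is the closed form with r = p+1.
Hence, by induction on r, the claim holds for every r ≥ 1.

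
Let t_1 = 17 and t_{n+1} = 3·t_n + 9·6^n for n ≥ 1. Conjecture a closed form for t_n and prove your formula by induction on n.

t_n = -3^(n - 1) + 3·6^n

Computing the first terms: t_1 = 17, t_2 = 105, t_3 = 639. This suggests t_n = -3^(n - 1) + 3·6^n.
For the base case n = 1: the formula gives 17 = 17 = t_1.
Inductive step: assume the claim holds for n = m, so t_m = -3^(m - 1) + 3·6^m.
Then t_{m+1} = 3·t_m + 9·6^m = 3·(-3^(m - 1) + 3·6^m) + 9·6^m = -3^m + 3·6^(m + 1) = -3^((m+1) - 1) + 3·6^(m+1),
which is the claimed formula at n = m+1.
This completes the induction.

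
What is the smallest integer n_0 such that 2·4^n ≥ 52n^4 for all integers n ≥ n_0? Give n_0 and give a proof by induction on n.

At n = 8: 131072 < 212992, so the inequality fails and n_0 ≥ 9. We prove 2·4^n ≥ 52n^4 for all n ≥ 9.
When n = 9: 2·4^n = 524288 and 52n^4 = 341172, so 524288 ≥ 341172.
Inductive step: suppose the statement holds for some p ≥ 9, so 2·4^p ≥ 52p^4.
Then 2·4^(p + 1) = 4·(2·4^p) ≥ 4·(52p^4).
Also, for p ≥ 9 we have 4·(52p^4) ≥ 52(p+1)^4, since 4 ≥ (1 + 1/p)^4 for all p ≥ 9.
Combining, 2·4^(p + 1) ≥ 52(p+1)^4.
Hence, by induction on n, the claim holds for every n ≥ 9.
Hence the smallest such n_0 is 9.

n_0 = 9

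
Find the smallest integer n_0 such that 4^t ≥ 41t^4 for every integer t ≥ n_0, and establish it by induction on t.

n_0 = 10

At t = 9: 262144 < 269001, so the inequality fails and n_0 ≥ 10. We prove 4^t ≥ 41t^4 for all t ≥ 10.
Base case (t = 10): 4^t = 1048576 and 41t^4 = 410000, so 1048576 ≥ 410000.
Inductive step: assume the claim holds for t = p, so 4^p ≥ 41p^4.
Then 4^(p + 1) = 4·(4^p) ≥ 4·(41p^4).
Also, for p ≥ 10 we have 4·(41p^4) ≥ 41(p+1)^4, since 4 ≥ (1 + 1/p)^4 for all p ≥ 10.
Combining, 4^(p + 1) ≥ 41(p+1)^4.
This completes the induction.
Hence the smallest such n_0 is 10.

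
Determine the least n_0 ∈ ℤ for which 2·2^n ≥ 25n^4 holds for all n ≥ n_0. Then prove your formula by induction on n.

At n = 21: 4194304 < 4862025, so the inequality fails and n_0 ≥ 22. We prove 2·2^n ≥ 25n^4 for all n ≥ 22.
Base case (n = 22): 2·2^n = 8388608 and 25n^4 = 5856400, so 8388608 ≥ 5856400.
Suppose the result is true for n = i, so 2·2^i ≥ 25i^4.
Then 2·2^(i + 1) = 2·(2·2^i) ≥ 2·(25i^4).
Also, for i ≥ 22 we have 2·(25i^4) ≥ 25(i+1)^4, since 2 ≥ (1 + 1/i)^4 for all i ≥ 22.
Combining, 2·2^(i + 1) ≥ 25(i+1)^4.
By the principle of mathematical induction, the result holds for all n ≥ 22.
Hence the smallest such n_0 is 22.

n_0 = 22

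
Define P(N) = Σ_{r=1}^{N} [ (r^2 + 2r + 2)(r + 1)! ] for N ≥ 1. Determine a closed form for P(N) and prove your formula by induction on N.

We claim P(N) = (N + 1)(N + 2)! - 2 for all N ≥ 1.
Base step (N = 1): P(1) = 10, and the closed form gives 10. They agree.
Suppose the result is true for N = r, so P(r) = (r + 1)(r + 2)! - 2.
Then P(r+1) = P(r) + ((r^2 + 4r + 5)(r + 2)!) = ((r + 1)(r + 2)! - 2) + ((r^2 + 4r + 5)(r + 2)!).
Simplifying, P(r+1) = ((r+1) + 1)((r+1) + 2)! - 2,
which is the closed form with N = r+1.
By the principle of mathematical induction, the result holds for all N ≥ 1.

P(N) = (N + 1)(N + 2)! - 2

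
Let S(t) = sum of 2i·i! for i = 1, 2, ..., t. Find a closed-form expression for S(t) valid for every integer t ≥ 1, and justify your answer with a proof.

S(t) = (2t + 2)t! - 2

We claim S(t) = (2t + 2)t! - 2 for all t ≥ 1.
Base step (t = 1): S(1) = 2, and the closed form gives 2. They agree.
Inductive step: assume the claim holds for t = i, so S(i) = (2i + 2)i! - 2.
Then S(i+1) = S(i) + (2(i + 1)(i + 1)!) = ((2i + 2)i! - 2) + (2(i + 1)(i + 1)!).
Simplifying, S(i+1) = (2(i+1) + 2)(i+1)! - 2,
which is the closed form with t = i+1.
By induction, the statement is established for all t ≥ 1.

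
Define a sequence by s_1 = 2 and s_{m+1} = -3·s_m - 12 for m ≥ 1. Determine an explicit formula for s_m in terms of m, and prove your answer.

Computing the first terms: s_1 = 2, s_2 = -18, s_3 = 42. This suggests s_m = 5(-3)^(m - 1) - 3.
For the base case m = 1: the formula gives 2 = 2 = s_1.
Suppose the result is true for m = k, so s_k = 5(-3)^(k - 1) - 3.
Then s_{k+1} = -3·s_k - 12 = -3·(5(-3)^(k - 1) - 3) - 12 = 5(-3)^k - 3 = 5(-3)^((k+1) - 1) - 3,
which is the claimed formula at m = k+1.
By the principle of mathematical induction, the result holds for all m ≥ 1.

s_m = 5(-3)^(m - 1) - 3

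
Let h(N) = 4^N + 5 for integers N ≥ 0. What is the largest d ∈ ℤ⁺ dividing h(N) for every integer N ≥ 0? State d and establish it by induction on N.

Computing the first values: h(0) = 6 and h(1) = 9; gcd(6, 9) = 3, so d ≤ 3.
We prove 3 | 4^N + 5 for all N ≥ 0 by induction on N.
Base case (N = 0): h(0) = 6 = 3·(2), so 3 | h(0).
Inductive step: assume the claim holds for N = r, i.e. 3 | h(r). Then
h(r+1) = 4^(r+1) + 5 = 4·(4^r + 5) - 15 = 4·h(r) - 15. The first term is divisible by 3 by the inductive hypothesis, and -15 is divisible by 3. Hence 3 | h(r+1).
By the principle of mathematical induction, the result holds for all N ≥ 0.
Therefore the largest such d is 3.

d = 3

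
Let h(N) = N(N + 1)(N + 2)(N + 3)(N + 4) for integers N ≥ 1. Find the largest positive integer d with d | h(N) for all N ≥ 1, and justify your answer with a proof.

Computing the first values: h(1) = 120 and h(2) = 720; gcd(120, 720) = 120, so d ≤ 120.
We prove 120 | N(N + 1)(N + 2)(N + 3)(N + 4) for all N ≥ 1 by induction on N.
Base step (N = 1): h(1) = 120 = 120·(1), so 120 | h(1).
Suppose the result is true for N = m, i.e. 120 | h(m). Then
h(m+1) − h(m) = (m+1)·(m+2)·(m+3)·(m+4)·(m+5) − m·(m+1)·(m+2)·(m+3)·(m+4) = (m+1)·(m+2)·(m+3)·(m+4)·[(m+5) − m] = 5·(m+1)·(m+2)·(m+3)·(m+4). The product of 4 consecutive integers is divisible by (4)! = 24, so h(m+1) − h(m) is divisible by 5·24 = 120. By the inductive hypothesis 120 | h(m), hence 120 | h(m+1).
By induction, the statement is established for all N ≥ 1.
Therefore the largest such d is 120.

d = 120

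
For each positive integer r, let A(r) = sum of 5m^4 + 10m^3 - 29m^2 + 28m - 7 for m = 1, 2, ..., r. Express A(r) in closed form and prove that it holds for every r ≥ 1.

A(r) = r(r^4 + 5r^3 - 3r^2 + 2r + 2)

We claim A(r) = r(r^4 + 5r^3 - 3r^2 + 2r + 2) for all r ≥ 1.
Base step (r = 1): A(1) = 7, and the closed form gives 7. They agree.
Inductive step: suppose the statement holds for some m ≥ 1, so A(m) = m(m^4 + 5m^3 - 3m^2 + 2m + 2).
Then A(m+1) = A(m) + (5m^4 + 30m^3 + 31m^2 + 20m + 7) = (m(m^4 + 5m^3 - 3m^2 + 2m + 2)) + (5m^4 + 30m^3 + 31m^2 + 20m + 7).
Simplifying, A(m+1) = (m + 1)(m^4 + 9m^3 + 18m^2 + 15m + 7) = (m+1)((m+1)^4 + 5(m+1)^3 - 3(m+1)^2 + 2(m+1) + 2),
which is the closed form with r = m+1.
By the principle of mathematical induction, the result holds for all r ≥ 1.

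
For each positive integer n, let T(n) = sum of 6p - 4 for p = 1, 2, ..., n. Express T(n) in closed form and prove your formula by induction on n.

T(n) = n(3n - 1)

We claim T(n) = n(3n - 1) for all n ≥ 1.
Base step (n = 1): T(1) = 2, and the closed form gives 2. They agree.
Suppose the result is true for n = p, so T(p) = p(3p - 1).
Then T(p+1) = T(p) + (6p + 2) = (p(3p - 1)) + (6p + 2).
Simplifying, T(p+1) = (p + 1)(3p + 2) = (p+1)(3(p+1) - 1),
which is the closed form with n = p+1.
Hence, by induction on n, the claim holds for every n ≥ 1.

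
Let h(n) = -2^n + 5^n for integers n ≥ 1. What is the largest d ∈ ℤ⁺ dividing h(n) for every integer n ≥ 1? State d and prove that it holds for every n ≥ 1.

Computing the first values: h(1) = 3 and h(2) = 21; gcd(3, 21) = 3, so d ≤ 3.
We prove 3 | -2^n + 5^n for all n ≥ 1 by induction on n.
Base step (n = 1): h(1) = 3 = 3·(1), so 3 | h(1).
For the inductive step, assume it holds for an arbitrary j ≥ 1, i.e. 3 | h(j). Then
5^{j+1} − 2^{j+1} = 5·5^j − 2·2^j = 5·(5^j − 2^j) + (3)·2^j. The first term is divisible by 3 by the inductive hypothesis, and the second term (3)·2^j is divisible by 3 since 3 | 3. Hence 3 | h(j+1).
By induction, the statement is established for all n ≥ 1.
Therefore the largest such d is 3.

d = 3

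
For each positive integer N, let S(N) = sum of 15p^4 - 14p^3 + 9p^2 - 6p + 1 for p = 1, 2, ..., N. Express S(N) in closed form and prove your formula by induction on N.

S(N) = N(3N^4 + 4N^3 + N^2 - 2N - 1)

We claim S(N) = N(3N^4 + 4N^3 + N^2 - 2N - 1) for all N ≥ 1.
When N = 1: S(1) = 5, and the closed form gives 5. They agree.
For the inductive step, assume it holds for an arbitrary p ≥ 1, so S(p) = p(3p^4 + 4p^3 + p^2 - 2p - 1).
Then S(p+1) = S(p) + (15p^4 + 46p^3 + 57p^2 + 30p + 5) = (p(3p^4 + 4p^3 + p^2 - 2p - 1)) + (15p^4 + 46p^3 + 57p^2 + 30p + 5).
Simplifying, S(p+1) = (p + 1)(3p^4 + 16p^3 + 31p^2 + 24p + 5) = (p+1)(3(p+1)^4 + 4(p+1)^3 + (p+1)^2 - 2(p+1) - 1),
which is the closed form with N = p+1.
This completes the induction.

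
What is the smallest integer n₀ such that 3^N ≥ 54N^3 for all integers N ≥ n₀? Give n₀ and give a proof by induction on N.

n₀ = 10

At N = 9: 19683 < 39366, so the inequality fails and n₀ ≥ 10. We prove 3^N ≥ 54N^3 for all N ≥ 10.
For the base case N = 10: 3^N = 59049 and 54N^3 = 54000, so 59049 ≥ 54000.
Suppose the result is true for N = p, so 3^p ≥ 54p^3.
Then 3^(p + 1) = 3·(3^p) ≥ 3·(54p^3).
Also, for p ≥ 10 we have 3·(54p^3) ≥ 54(p+1)^3, since 3 ≥ (1 + 1/p)^3 for all p ≥ 10.
Combining, 3^(p + 1) ≥ 54(p+1)^3.
By the principle of mathematical induction, the result holds for all N ≥ 10.
Hence the smallest such n₀ is 10.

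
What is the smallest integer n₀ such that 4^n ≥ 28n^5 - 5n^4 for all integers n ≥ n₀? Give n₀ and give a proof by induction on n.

n₀ = 12

At n = 11: 4194304 < 4436223, so the inequality fails and n₀ ≥ 12. We prove 4^n ≥ 28n^5 - 5n^4 for all n ≥ 12.
For the base case n = 12: 4^n = 16777216 and 28n^5 - 5n^4 = 6863616, so 16777216 ≥ 6863616.
For the inductive step, assume it holds for an arbitrary m ≥ 12, so 4^m ≥ 28m^5 - 5m^4.
Then 4^(m + 1) = 4·(4^m) ≥ 4·(28m^5 - 5m^4).
Also, for m ≥ 12 we have 4·(28m^5 - 5m^4) ≥ 28(m+1)^5 - 5(m+1)^4, since 4·(28m^5 - 5m^4) − (28(m+1)^5 - 5(m+1)^4) = 84m^5 - 155m^4 - 260m^3 - 250m^2 - 120m - 23, which is nonnegative for all m ≥ 12.
Combining, 4^(m + 1) ≥ 28(m+1)^5 - 5(m+1)^4.
This completes the induction.
Hence the smallest such n₀ is 12.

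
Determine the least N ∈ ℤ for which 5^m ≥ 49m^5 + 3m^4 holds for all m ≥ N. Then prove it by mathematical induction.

N = 10

At m = 9: 1953125 < 2913084, so the inequality fails and N ≥ 10. We prove 5^m ≥ 49m^5 + 3m^4 for all m ≥ 10.
For the base case m = 10: 5^m = 9765625 and 49m^5 + 3m^4 = 4930000, so 9765625 ≥ 4930000.
Inductive step: suppose the statement holds for some j ≥ 10, so 5^j ≥ 49j^5 + 3j^4.
Then 5^(j + 1) = 5·(5^j) ≥ 5·(49j^5 + 3j^4).
Also, for j ≥ 10 we have 5·(49j^5 + 3j^4) ≥ 49(j+1)^5 + 3(j+1)^4, since 5·(49j^5 + 3j^4) − (49(j+1)^5 + 3(j+1)^4) = 196j^5 - 233j^4 - 502j^3 - 508j^2 - 257j - 52, which is nonnegative for all j ≥ 10.
Combining, 5^(j + 1) ≥ 49(j+1)^5 + 3(j+1)^4.
By the principle of mathematical induction, the result holds for all m ≥ 10.
Hence the smallest such N is 10.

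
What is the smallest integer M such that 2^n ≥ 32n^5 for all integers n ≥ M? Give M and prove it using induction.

M = 30

At n = 29: 536870912 < 656356768, so the inequality fails and M ≥ 30. We prove 2^n ≥ 32n^5 for all n ≥ 30.
When n = 30: 2^n = 1073741824 and 32n^5 = 777600000, so 1073741824 ≥ 777600000.
Inductive step: assume the claim holds for n = j, so 2^j ≥ 32j^5.
Then 2^(j + 1) = 2·(2^j) ≥ 2·(32j^5).
Also, for j ≥ 30 we have 2·(32j^5) ≥ 32(j+1)^5, since 2 ≥ (1 + 1/j)^5 for all j ≥ 30.
Combining, 2^(j + 1) ≥ 32(j+1)^5.
By the principle of mathematical induction, the result holds for all n ≥ 30.
Hence the smallest such M is 30.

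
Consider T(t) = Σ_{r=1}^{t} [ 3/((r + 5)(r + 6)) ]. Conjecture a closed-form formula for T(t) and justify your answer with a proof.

We claim T(t) = t/(2(t + 6)) for all t ≥ 1.
When t = 1: T(1) = 1/14, and the closed form gives 1/14. They agree.
Suppose the result is true for t = r, so T(r) = r/(2(r + 6)).
Then T(r+1) = T(r) + (3/((r + 6)(r + 7))) = (r/(2(r + 6))) + (3/((r + 6)(r + 7))).
Simplifying, T(r+1) = (r + 1)/(2(r + 7)) = (r+1)/(2((r+1) + 6)),
which is the closed form with t = r+1.
By the principle of mathematical induction, the result holds for all t ≥ 1.

T(t) = t/(2(t + 6))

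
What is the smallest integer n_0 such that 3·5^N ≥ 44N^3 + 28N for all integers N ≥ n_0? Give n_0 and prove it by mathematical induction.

n_0 = 5

At N = 4: 1875 < 2928, so the inequality fails and n_0 ≥ 5. We prove 3·5^N ≥ 44N^3 + 28N for all N ≥ 5.
Base step (N = 5): 3·5^N = 9375 and 44N^3 + 28N = 5640, so 9375 ≥ 5640.
Suppose the result is true for N = j, so 3·5^j ≥ 44j^3 + 28j.
Then 3·5^(j + 1) = 5·(3·5^j) ≥ 5·(44j^3 + 28j).
Also, for j ≥ 5 we have 5·(44j^3 + 28j) ≥ 44(j+1)^3 + 28(j+1), since 5·(44j^3 + 28j) − (44(j+1)^3 + 28(j+1)) = 176j^3 - 132j^2 - 20j - 72, which is nonnegative for all j ≥ 5.
Combining, 3·5^(j + 1) ≥ 44(j+1)^3 + 28(j+1).
This completes the induction.
Hence the smallest such n_0 is 5.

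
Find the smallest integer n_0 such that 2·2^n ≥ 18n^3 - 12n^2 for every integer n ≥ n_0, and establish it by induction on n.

At n = 14: 32768 < 47040, so the inequality fails and n_0 ≥ 15. We prove 2·2^n ≥ 18n^3 - 12n^2 for all n ≥ 15.
For the base case n = 15: 2·2^n = 65536 and 18n^3 - 12n^2 = 58050, so 65536 ≥ 58050.
Suppose the result is true for n = r, so 2·2^r ≥ 18r^3 - 12r^2.
Then 2·2^(r + 1) = 2·(2·2^r) ≥ 2·(18r^3 - 12r^2).
Also, for r ≥ 15 we have 2·(18r^3 - 12r^2) ≥ 18(r+1)^3 - 12(r+1)^2, since 2·(18r^3 - 12r^2) − (18(r+1)^3 - 12(r+1)^2) = 18r^3 - 66r^2 - 30r - 6, which is nonnegative for all r ≥ 15.
Combining, 2·2^(r + 1) ≥ 18(r+1)^3 - 12(r+1)^2.
Hence, by induction on n, the claim holds for every n ≥ 15.
Hence the smallest such n_0 is 15.

n_0 = 15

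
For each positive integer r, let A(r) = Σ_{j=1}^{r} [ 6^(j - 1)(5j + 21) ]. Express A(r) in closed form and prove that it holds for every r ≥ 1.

A(r) = 6^r(r + 4) - 4

We claim A(r) = 6^r(r + 4) - 4 for all r ≥ 1.
When r = 1: A(1) = 26, and the closed form gives 26. They agree.
For the inductive step, assume it holds for an arbitrary j ≥ 1, so A(j) = 6^j(j + 4) - 4.
Then A(j+1) = A(j) + (6^j(5j + 26)) = (6^j(j + 4) - 4) + (6^j(5j + 26)).
Simplifying, A(j+1) = 6·6^j·j + 30·6^j - 4 = 6^(j+1)((j+1) + 4) - 4,
which is the closed form with r = j+1.
This completes the induction.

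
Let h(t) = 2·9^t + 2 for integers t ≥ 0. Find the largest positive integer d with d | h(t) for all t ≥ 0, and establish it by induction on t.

d = 4

Computing the first values: h(0) = 4 and h(1) = 20; gcd(4, 20) = 4, so d ≤ 4.
We prove 4 | 2·9^t + 2 for all t ≥ 0 by induction on t.
Base step (t = 0): h(0) = 4 = 4·(1), so 4 | h(0).
Inductive step: assume the claim holds for t = r, i.e. 4 | h(r). Then
h(r+1) = 2·9^(r+1) + 2 = 9·(2·9^r + 2) - 16 = 9·h(r) - 16. The first term is divisible by 4 by the inductive hypothesis, and -16 is divisible by 4. Hence 4 | h(r+1).
By induction, the statement is established for all t ≥ 0.
Therefore the largest such d is 4.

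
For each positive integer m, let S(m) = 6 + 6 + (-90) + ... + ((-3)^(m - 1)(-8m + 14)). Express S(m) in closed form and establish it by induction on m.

S(m) = (-3)^m(2m - 3) + 3

We claim S(m) = (-3)^m(2m - 3) + 3 for all m ≥ 1.
Base step (m = 1): S(1) = 6, and the closed form gives 6. They agree.
Inductive step: assume the claim holds for m = p, so S(p) = (-3)^p(2p - 3) + 3.
Then S(p+1) = S(p) + ((-3)^p(-8p + 6)) = ((-3)^p(2p - 3) + 3) + ((-3)^p(-8p + 6)).
Simplifying, S(p+1) = -6(-3)^p·p + 3(-3)^p + 3 = (-3)^(p+1)(2(p+1) - 3) + 3,
which is the closed form with m = p+1.
This completes the induction.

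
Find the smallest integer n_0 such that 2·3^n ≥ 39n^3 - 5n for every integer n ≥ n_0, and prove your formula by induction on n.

At n = 8: 13122 < 19928, so the inequality fails and n_0 ≥ 9. We prove 2·3^n ≥ 39n^3 - 5n for all n ≥ 9.
Base case (n = 9): 2·3^n = 39366 and 39n^3 - 5n = 28386, so 39366 ≥ 28386.
Inductive step: assume the claim holds for n = k, so 2·3^k ≥ 39k^3 - 5k.
Then 2·3^(k + 1) = 3·(2·3^k) ≥ 3·(39k^3 - 5k).
Also, for k ≥ 9 we have 3·(39k^3 - 5k) ≥ 39(k+1)^3 - 5(k+1), since 3·(39k^3 - 5k) − (39(k+1)^3 - 5(k+1)) = 78k^3 - 117k^2 - 127k - 34, which is nonnegative for all k ≥ 9.
Combining, 2·3^(k + 1) ≥ 39(k+1)^3 - 5(k+1).
By induction, the statement is established for all n ≥ 9.
Hence the smallest such n_0 is 9.

n_0 = 9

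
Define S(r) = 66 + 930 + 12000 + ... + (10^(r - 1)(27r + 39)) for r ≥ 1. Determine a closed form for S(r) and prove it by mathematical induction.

We claim S(r) = 10^r(3r + 4) - 4 for all r ≥ 1.
For the base case r = 1: S(1) = 66, and the closed form gives 66. They agree.
Suppose the result is true for r = m, so S(m) = 10^m(3m + 4) - 4.
Then S(m+1) = S(m) + (10^m(27m + 66)) = (10^m(3m + 4) - 4) + (10^m(27m + 66)).
Simplifying, S(m+1) = 30·10^m·m + 70·10^m - 4 = 10^(m+1)(3(m+1) + 4) - 4,
which is the closed form with r = m+1.
By induction, the statement is established for all r ≥ 1.

S(r) = 10^r(3r + 4) - 4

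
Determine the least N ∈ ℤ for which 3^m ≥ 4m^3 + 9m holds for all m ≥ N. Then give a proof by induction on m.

N = 7

At m = 6: 729 < 918, so the inequality fails and N ≥ 7. We prove 3^m ≥ 4m^3 + 9m for all m ≥ 7.
Base step (m = 7): 3^m = 2187 and 4m^3 + 9m = 1435, so 2187 ≥ 1435.
Inductive step: suppose the statement holds for some i ≥ 7, so 3^i ≥ 4i^3 + 9i.
Then 3^(i + 1) = 3·(3^i) ≥ 3·(4i^3 + 9i).
Also, for i ≥ 7 we have 3·(4i^3 + 9i) ≥ 4(i+1)^3 + 9(i+1), since 3·(4i^3 + 9i) − (4(i+1)^3 + 9(i+1)) = 8i^3 - 12i^2 + 6i - 13, which is nonnegative for all i ≥ 7.
Combining, 3^(i + 1) ≥ 4(i+1)^3 + 9(i+1).
By the principle of mathematical induction, the result holds for all m ≥ 7.
Hence the smallest such N is 7.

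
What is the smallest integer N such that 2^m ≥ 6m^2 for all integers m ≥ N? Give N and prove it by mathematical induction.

N = 9

At m = 8: 256 < 384, so the inequality fails and N ≥ 9. We prove 2^m ≥ 6m^2 for all m ≥ 9.
For the base case m = 9: 2^m = 512 and 6m^2 = 486, so 512 ≥ 486.
For the inductive step, assume it holds for an arbitrary k ≥ 9, so 2^k ≥ 6k^2.
Then 2^(k + 1) = 2·(2^k) ≥ 2·(6k^2).
Also, for k ≥ 9 we have 2·(6k^2) ≥ 6(k+1)^2, since 2 ≥ (1 + 1/k)^2 for all k ≥ 9.
Combining, 2^(k + 1) ≥ 6(k+1)^2.
This completes the induction.
Hence the smallest such N is 9.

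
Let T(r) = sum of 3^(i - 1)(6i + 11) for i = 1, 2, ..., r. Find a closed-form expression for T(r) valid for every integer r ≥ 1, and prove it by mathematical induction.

T(r) = 3^r(3r + 4) - 4

We claim T(r) = 3^r(3r + 4) - 4 for all r ≥ 1.
Base case (r = 1): T(1) = 17, and the closed form gives 17. They agree.
For the inductive step, assume it holds for an arbitrary i ≥ 1, so T(i) = 3^i(3i + 4) - 4.
Then T(i+1) = T(i) + (3^i(6i + 17)) = (3^i(3i + 4) - 4) + (3^i(6i + 17)).
Simplifying, T(i+1) = 9·3^i·i + 21·3^i - 4 = 3^(i+1)(3(i+1) + 4) - 4,
which is the closed form with r = i+1.
By induction, the statement is established for all r ≥ 1.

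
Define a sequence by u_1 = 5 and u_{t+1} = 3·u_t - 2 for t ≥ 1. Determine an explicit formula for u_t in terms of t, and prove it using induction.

u_t = 4·3^(t - 1) + 1

Computing the first terms: u_1 = 5, u_2 = 13, u_3 = 37. This suggests u_t = 4·3^(t - 1) + 1.
Base step (t = 1): the formula gives 5 = 5 = u_1.
Inductive step: assume the claim holds for t = p, so u_p = 4·3^(p - 1) + 1.
Then u_{p+1} = 3·u_p - 2 = 3·(4·3^(p - 1) + 1) - 2 = 4·3^p + 1 = 4·3^((p+1) - 1) + 1,
which is the claimed formula at t = p+1.
This completes the induction.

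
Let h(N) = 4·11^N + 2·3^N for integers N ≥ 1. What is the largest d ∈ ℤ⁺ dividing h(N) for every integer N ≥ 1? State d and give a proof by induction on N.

Computing the first values: h(1) = 50 and h(2) = 502; gcd(50, 502) = 2, so d ≤ 2.
We prove 2 | 4·11^N + 2·3^N for all N ≥ 1 by induction on N.
When N = 1: h(1) = 50 = 2·(25), so 2 | h(1).
Inductive step: suppose the statement holds for some m ≥ 1, i.e. 2 | h(m). Then
h(m+1) − 11·h(m) = (4·11^(m+1) + 2·3^(m+1)) − 11·(4·11^m + 2·3^m) = (2)·3^m·(3 − 11) = (-16)·3^m. Since 2 | h(m) by the inductive hypothesis, 2 | 11·h(m); and 2 | -16 since -16 = 2·-8. Therefore 2 | h(m+1).
This completes the induction.
Therefore the largest such d is 2.

d = 2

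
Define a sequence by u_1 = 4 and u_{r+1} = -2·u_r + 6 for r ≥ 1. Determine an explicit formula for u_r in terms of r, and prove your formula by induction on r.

Computing the first terms: u_1 = 4, u_2 = -2, u_3 = 10. This suggests u_r = -(-2)^r + 2.
Base case (r = 1): the formula gives 4 = 4 = u_1.
Suppose the result is true for r = p, so u_p = -(-2)^p + 2.
Then u_{p+1} = -2·u_p + 6 = -2·(-(-2)^p + 2) + 6 = -(-2)^(p + 1) + 2,
which is the claimed formula at r = p+1.
By the principle of mathematical induction, the result holds for all r ≥ 1.

u_r = -(-2)^r + 2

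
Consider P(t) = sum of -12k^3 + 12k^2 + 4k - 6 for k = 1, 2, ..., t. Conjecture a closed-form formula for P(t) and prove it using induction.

P(t) = -t(3t^3 + 2t^2 - 5t + 2)

We claim P(t) = -t(3t^3 + 2t^2 - 5t + 2) for all t ≥ 1.
For the base case t = 1: P(1) = -2, and the closed form gives -2. They agree.
Inductive step: suppose the statement holds for some k ≥ 1, so P(k) = k(-3k^3 - 2k^2 + 5k - 2).
Then P(k+1) = P(k) + (-12k^3 - 24k^2 - 8k - 2) = (k(-3k^3 - 2k^2 + 5k - 2)) + (-12k^3 - 24k^2 - 8k - 2).
Simplifying, P(k+1) = -(k + 1)(3k^3 + 11k^2 + 8k + 2) = -(k+1)(3(k+1)^3 + 2(k+1)^2 - 5(k+1) + 2),
which is the closed form with t = k+1.
This completes the induction.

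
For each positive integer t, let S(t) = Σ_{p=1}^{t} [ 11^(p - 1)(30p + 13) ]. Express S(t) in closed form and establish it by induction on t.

We claim S(t) = 11^t(3t + 1) - 1 for all t ≥ 1.
Base step (t = 1): S(1) = 43, and the closed form gives 43. They agree.
Inductive step: assume the claim holds for t = p, so S(p) = 11^p(3p + 1) - 1.
Then S(p+1) = S(p) + (11^p(30p + 43)) = (11^p(3p + 1) - 1) + (11^p(30p + 43)).
Simplifying, S(p+1) = 33·11^p·p + 44·11^p - 1 = 11^(p+1)(3(p+1) + 1) - 1,
which is the closed form with t = p+1.
Hence, by induction on t, the claim holds for every t ≥ 1.

S(t) = 11^t(3t + 1) - 1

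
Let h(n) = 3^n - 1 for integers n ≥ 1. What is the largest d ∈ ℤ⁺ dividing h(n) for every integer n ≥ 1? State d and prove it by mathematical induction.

d = 2

Computing the first values: h(1) = 2 and h(2) = 8; gcd(2, 8) = 2, so d ≤ 2.
We prove 2 | 3^n - 1 for all n ≥ 1 by induction on n.
For the base case n = 1: h(1) = 2 = 2·(1), so 2 | h(1).
Inductive step: suppose the statement holds for some i ≥ 1, i.e. 2 | h(i). Then
3^{i+1} − 1^{i+1} = 3·3^i − 1·1^i = 3·(3^i − 1^i) + (2)·1^i. The first term is divisible by 2 by the inductive hypothesis, and the second term (2)·1^i is divisible by 2 since 2 | 2. Hence 2 | h(i+1).
Hence, by induction on n, the claim holds for every n ≥ 1.
Therefore the largest such d is 2.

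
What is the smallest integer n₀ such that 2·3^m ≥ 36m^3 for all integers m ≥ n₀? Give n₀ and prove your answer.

n₀ = 9

At m = 8: 13122 < 18432, so the inequality fails and n₀ ≥ 9. We prove 2·3^m ≥ 36m^3 for all m ≥ 9.
When m = 9: 2·3^m = 39366 and 36m^3 = 26244, so 39366 ≥ 26244.
For the inductive step, assume it holds for an arbitrary r ≥ 9, so 2·3^r ≥ 36r^3.
Then 2·3^(r + 1) = 3·(2·3^r) ≥ 3·(36r^3).
Also, for r ≥ 9 we have 3·(36r^3) ≥ 36(r+1)^3, since 3 ≥ (1 + 1/r)^3 for all r ≥ 9.
Combining, 2·3^(r + 1) ≥ 36(r+1)^3.
By the principle of mathematical induction, the result holds for all m ≥ 9.
Hence the smallest such n₀ is 9.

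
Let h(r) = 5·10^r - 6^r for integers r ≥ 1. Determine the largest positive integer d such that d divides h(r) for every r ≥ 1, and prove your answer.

Computing the first values: h(1) = 44 and h(2) = 464; gcd(44, 464) = 4, so d ≤ 4.
We prove 4 | 5·10^r - 6^r for all r ≥ 1 by induction on r.
For the base case r = 1: h(1) = 44 = 4·(11), so 4 | h(1).
Inductive step: assume the claim holds for r = i, i.e. 4 | h(i). Then
h(i+1) − 10·h(i) = (5·10^(i+1) - 6^(i+1)) − 10·(5·10^i - 6^i) = (-1)·6^i·(6 − 10) = (4)·6^i. Since 4 | h(i) by the inductive hypothesis, 4 | 10·h(i); and 4 | 4 since 4 = 4·1. Therefore 4 | h(i+1).
By the principle of mathematical induction, the result holds for all r ≥ 1.
Therefore the largest such d is 4.

d = 4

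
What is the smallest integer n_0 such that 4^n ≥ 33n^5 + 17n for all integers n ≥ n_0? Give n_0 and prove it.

At n = 11: 4194304 < 5314870, so the inequality fails and n_0 ≥ 12. We prove 4^n ≥ 33n^5 + 17n for all n ≥ 12.
Base case (n = 12): 4^n = 16777216 and 33n^5 + 17n = 8211660, so 16777216 ≥ 8211660.
For the inductive step, assume it holds for an arbitrary r ≥ 12, so 4^r ≥ 33r^5 + 17r.
Then 4^(r + 1) = 4·(4^r) ≥ 4·(33r^5 + 17r).
Also, for r ≥ 12 we have 4·(33r^5 + 17r) ≥ 33(r+1)^5 + 17(r+1), since 4·(33r^5 + 17r) − (33(r+1)^5 + 17(r+1)) = 99r^5 - 165r^4 - 330r^3 - 330r^2 - 114r - 50, which is nonnegative for all r ≥ 12.
Combining, 4^(r + 1) ≥ 33(r+1)^5 + 17(r+1).
Hence, by induction on n, the claim holds for every n ≥ 12.
Hence the smallest such n_0 is 12.

n_0 = 12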